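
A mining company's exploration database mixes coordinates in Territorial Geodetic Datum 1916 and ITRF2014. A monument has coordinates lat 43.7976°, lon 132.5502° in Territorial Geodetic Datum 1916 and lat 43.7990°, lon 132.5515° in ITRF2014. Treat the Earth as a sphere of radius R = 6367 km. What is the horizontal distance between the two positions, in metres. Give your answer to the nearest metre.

187 m

Δφ = 43.7990° − 43.7976° = +0.0014°; Δλ = 132.5515° − 132.5502° = +0.0013°.
1° along a meridian = πR/180 = 111125 m.
ΔN = Δφ × 111125 = 155.6 m; ΔE = Δλ × 111125 × cos(43.7976°) = +0.0013 × 111125 × 0.721789 = 104.3 m.
Distance = √(ΔE² + ΔN²) = √(104.3² + 155.6²) = 187.3 m.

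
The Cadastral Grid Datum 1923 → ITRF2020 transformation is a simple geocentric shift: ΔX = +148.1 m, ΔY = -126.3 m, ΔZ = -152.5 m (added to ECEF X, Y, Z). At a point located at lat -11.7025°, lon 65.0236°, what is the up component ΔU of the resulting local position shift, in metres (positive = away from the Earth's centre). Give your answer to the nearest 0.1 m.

ΔU = -19.9 m

At φ = -11.7025°, λ = 65.0236°: sin φ = -0.202830, cos φ = 0.979214, sin λ = 0.906482, cos λ = 0.422245.
ΔU = cos φ cos λ·ΔX + cos φ sin λ·ΔY + sin φ·ΔZ = (0.979214)(0.422245)(148.1) + (0.979214)(0.906482)(-126.3) + (-0.202830)(-152.5) = -19.94 m.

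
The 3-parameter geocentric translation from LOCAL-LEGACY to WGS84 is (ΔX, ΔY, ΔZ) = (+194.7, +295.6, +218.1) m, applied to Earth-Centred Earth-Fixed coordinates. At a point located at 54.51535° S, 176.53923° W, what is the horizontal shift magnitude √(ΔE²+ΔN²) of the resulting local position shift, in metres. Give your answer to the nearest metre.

At φ = -54.51535°, λ = -176.53923°: sin φ = -0.814271, cos φ = 0.580485, sin λ = -0.060365, cos λ = -0.998176.
ΔE = −sin λ·ΔX + cos λ·ΔY = −(-0.060365)·(194.7) + (-0.998176)·(295.6) = -283.31 m.
ΔN = −sin φ cos λ·ΔX − sin φ sin λ·ΔY + cos φ·ΔZ = −(-0.814271)(-0.998176)(194.7) − (-0.814271)(-0.060365)(295.6) + (0.580485)(218.1) = -46.18 m.
Horizontal magnitude = √(ΔE² + ΔN²) = √((-283.31)² + (-46.18)²) = 287.05 m.

287 m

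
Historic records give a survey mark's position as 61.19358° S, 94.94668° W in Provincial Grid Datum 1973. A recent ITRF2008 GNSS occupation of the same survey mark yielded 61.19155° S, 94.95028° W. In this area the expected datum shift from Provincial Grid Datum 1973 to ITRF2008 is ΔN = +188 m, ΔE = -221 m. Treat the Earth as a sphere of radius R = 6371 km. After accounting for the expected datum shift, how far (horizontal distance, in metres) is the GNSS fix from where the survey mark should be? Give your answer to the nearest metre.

Observed coordinate differences: Δφ = +0.00203°, Δλ = -0.00360°.
Converting to metres (1° lat = 111195 m, cos φ = 0.481852): observed ΔN = 225.7 m, observed ΔE = -192.9 m.
Subtracting the expected shift leaves a residual of 225.7 − (188) = 37.7 m north and -192.9 − (-221) = 28.1 m east.
Residual distance = √(37.7² + 28.1²) = 47.0 m.

47 m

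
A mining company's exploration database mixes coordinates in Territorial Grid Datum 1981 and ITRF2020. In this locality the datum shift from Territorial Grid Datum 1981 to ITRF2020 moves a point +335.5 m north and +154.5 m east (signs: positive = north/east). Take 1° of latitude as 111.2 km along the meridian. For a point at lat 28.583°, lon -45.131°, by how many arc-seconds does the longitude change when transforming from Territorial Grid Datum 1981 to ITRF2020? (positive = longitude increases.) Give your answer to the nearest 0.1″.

Δλ = 5.7″

At latitude 28.583°, cos φ = 0.878125.
1° of longitude at this latitude = 111.2 × cos φ = 97.65 km, so Δλ = 154.5 / 97647.5 = 0.0015822° = 5.696″.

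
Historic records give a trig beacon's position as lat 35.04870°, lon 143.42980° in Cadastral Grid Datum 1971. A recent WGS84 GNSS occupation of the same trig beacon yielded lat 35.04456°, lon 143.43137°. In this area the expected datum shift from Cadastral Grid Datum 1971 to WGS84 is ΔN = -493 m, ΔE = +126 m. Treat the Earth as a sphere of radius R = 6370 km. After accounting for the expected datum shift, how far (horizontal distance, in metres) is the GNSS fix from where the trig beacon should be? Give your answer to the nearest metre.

37 m

Observed coordinate differences: Δφ = -0.00414°, Δλ = +0.00157°.
Converting to metres (1° lat = 111177 m, cos φ = 0.818664): observed ΔN = -460.3 m, observed ΔE = 142.9 m.
Subtracting the expected shift leaves a residual of -460.3 − (-493) = 32.7 m north and 142.9 − (126) = 16.9 m east.
Residual distance = √(32.7² + 16.9²) = 36.8 m.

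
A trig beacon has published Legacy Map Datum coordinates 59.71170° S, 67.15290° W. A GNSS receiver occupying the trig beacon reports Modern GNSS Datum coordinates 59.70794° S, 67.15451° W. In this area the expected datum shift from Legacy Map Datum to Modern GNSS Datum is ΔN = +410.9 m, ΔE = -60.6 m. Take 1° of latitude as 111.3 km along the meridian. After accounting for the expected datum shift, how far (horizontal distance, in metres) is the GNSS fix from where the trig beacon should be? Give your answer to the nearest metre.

Observed coordinate differences: Δφ = +0.00376°, Δλ = -0.00161°.
Converting to metres (1° lat = 111300 m, cos φ = 0.504351): observed ΔN = 418.5 m, observed ΔE = -90.4 m.
Subtracting the expected shift leaves a residual of 418.5 − (410.9) = 7.6 m north and -90.4 − (-60.6) = -29.8 m east.
Residual distance = √(7.6² + (-29.8)²) = 30.7 m.

31 m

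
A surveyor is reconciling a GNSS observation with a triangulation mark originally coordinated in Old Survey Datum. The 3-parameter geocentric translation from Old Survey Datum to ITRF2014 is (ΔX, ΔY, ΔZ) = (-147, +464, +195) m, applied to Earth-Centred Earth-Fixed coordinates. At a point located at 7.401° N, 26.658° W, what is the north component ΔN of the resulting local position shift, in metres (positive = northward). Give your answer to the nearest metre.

At φ = 7.401°, λ = -26.658°: sin φ = 0.128813, cos φ = 0.991669, sin λ = -0.448664, cos λ = 0.893701.
ΔN = −sin φ cos λ·ΔX − sin φ sin λ·ΔY + cos φ·ΔZ = −(0.128813)(0.893701)(-147) − (0.128813)(-0.448664)(464) + (0.991669)(195) = 237.11 m.

ΔN = 237 m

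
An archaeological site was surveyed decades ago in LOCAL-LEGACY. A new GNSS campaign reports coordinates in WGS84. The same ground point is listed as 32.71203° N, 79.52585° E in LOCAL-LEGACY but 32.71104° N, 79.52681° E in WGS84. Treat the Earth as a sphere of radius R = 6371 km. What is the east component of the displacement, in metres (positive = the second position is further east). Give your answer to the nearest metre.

ΔE = 90 m

Δφ = 32.71104° − 32.71203° = -0.00099°; Δλ = 79.52681° − 79.52585° = +0.00096°.
1° along a meridian = πR/180 = 111195 m.
ΔN = Δφ × 111195 = -110.1 m; ΔE = Δλ × 111195 × cos(32.71203°) = +0.00096 × 111195 × 0.841397 = 89.8 m.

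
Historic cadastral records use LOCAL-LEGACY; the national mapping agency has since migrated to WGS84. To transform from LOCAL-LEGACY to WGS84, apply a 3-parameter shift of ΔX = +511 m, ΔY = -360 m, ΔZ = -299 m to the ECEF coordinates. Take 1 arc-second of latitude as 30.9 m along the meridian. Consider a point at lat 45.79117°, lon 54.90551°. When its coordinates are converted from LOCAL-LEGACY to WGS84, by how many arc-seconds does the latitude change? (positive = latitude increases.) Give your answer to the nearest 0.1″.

Δφ = -6.7″

sin φ = 0.716803, cos φ = 0.697276, sin λ = 0.818205, cos λ = 0.574927.
North component: ΔN = −sin φ cos λ·ΔX − sin φ sin λ·ΔY + cos φ·ΔZ = −(0.716803)(0.574927)(511) − (0.716803)(0.818205)(-360) + (0.697276)(-299) = -207.94 m.
1° of latitude spans 3600 × 30.90 = 111240 m, so Δφ = -207.94 / 111240 × 3600 = -6.729″.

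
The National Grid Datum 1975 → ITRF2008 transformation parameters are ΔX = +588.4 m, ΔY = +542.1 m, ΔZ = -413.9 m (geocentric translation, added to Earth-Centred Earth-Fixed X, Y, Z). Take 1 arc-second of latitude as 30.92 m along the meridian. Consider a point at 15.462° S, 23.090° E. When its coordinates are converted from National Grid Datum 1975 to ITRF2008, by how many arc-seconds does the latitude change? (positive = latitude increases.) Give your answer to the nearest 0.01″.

sin φ = -0.266599, cos φ = 0.963807, sin λ = 0.392177, cos λ = 0.919890.
North component: ΔN = −sin φ cos λ·ΔX − sin φ sin λ·ΔY + cos φ·ΔZ = −(-0.266599)(0.919890)(588.4) − (-0.266599)(0.392177)(542.1) + (0.963807)(-413.9) = -197.94 m.
1° of latitude spans 3600 × 30.92 = 111312 m, so Δφ = -197.94 / 111312 × 3600 = -6.402″.

Δφ = -6.40″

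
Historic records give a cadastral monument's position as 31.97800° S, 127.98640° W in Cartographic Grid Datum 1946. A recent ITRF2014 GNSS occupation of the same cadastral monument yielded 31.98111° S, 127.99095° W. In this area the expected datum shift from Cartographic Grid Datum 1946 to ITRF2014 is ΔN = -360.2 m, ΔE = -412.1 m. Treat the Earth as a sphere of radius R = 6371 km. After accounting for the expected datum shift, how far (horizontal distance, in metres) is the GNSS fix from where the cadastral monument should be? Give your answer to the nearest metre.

22 m

Observed coordinate differences: Δφ = -0.00311°, Δλ = -0.00455°.
Converting to metres (1° lat = 111195 m, cos φ = 0.848252): observed ΔN = -345.8 m, observed ΔE = -429.2 m.
Subtracting the expected shift leaves a residual of -345.8 − (-360.2) = 14.4 m north and -429.2 − (-412.1) = -17.1 m east.
Residual distance = √(14.4² + (-17.1)²) = 22.3 m.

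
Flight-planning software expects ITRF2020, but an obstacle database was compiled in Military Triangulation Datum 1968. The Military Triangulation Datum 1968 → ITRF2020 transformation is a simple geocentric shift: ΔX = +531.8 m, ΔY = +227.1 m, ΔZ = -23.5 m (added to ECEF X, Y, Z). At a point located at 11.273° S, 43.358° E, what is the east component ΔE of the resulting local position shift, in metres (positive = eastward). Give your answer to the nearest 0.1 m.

ΔE = -200.0 m

The local east axis at (φ, λ) is (−sin λ, cos λ, 0), so ΔE = −sin(43.358°)·531.8 + cos(43.358°)·227.1 = -199.99 m.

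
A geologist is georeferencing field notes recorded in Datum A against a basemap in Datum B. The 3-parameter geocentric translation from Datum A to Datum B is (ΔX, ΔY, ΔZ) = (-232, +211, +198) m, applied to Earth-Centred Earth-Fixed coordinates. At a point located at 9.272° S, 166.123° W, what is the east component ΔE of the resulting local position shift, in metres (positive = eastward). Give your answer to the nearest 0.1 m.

ΔE = -260.5 m

At φ = -9.272°, λ = -166.123°: sin φ = -0.161122, cos φ = 0.986935, sin λ = -0.239838, cos λ = -0.970813.
ΔE = −sin λ·ΔX + cos λ·ΔY = −(-0.239838)·(-232) + (-0.970813)·(211) = -260.48 m.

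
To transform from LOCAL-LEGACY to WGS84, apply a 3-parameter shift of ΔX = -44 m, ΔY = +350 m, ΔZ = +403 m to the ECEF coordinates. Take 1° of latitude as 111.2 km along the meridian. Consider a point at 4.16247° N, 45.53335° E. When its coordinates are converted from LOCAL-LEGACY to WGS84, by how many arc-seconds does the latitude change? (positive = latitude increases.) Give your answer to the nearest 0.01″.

sin φ = 0.072585, cos φ = 0.997362, sin λ = 0.713658, cos λ = 0.700494.
North component: ΔN = −sin φ cos λ·ΔX − sin φ sin λ·ΔY + cos φ·ΔZ = −(0.072585)(0.700494)(-44) − (0.072585)(0.713658)(350) + (0.997362)(403) = 386.04 m.
1° of latitude spans 111200 m, so Δφ = 386.04 / 111200 × 3600 = 12.498″.

Δφ = 12.50″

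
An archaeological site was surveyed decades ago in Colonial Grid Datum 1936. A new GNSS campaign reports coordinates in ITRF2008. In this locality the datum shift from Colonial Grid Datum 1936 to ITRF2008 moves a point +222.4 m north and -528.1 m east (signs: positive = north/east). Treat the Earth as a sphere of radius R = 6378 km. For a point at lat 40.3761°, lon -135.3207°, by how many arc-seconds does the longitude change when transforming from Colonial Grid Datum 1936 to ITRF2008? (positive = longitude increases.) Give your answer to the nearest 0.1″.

At latitude 40.3761°, cos φ = 0.761809.
One radian of longitude at latitude φ spans R cos φ, so Δλ = ΔE / (R cos φ) = -528.1 / (6378000 × 0.761809) = -1.0869e-04 rad = -22.419″.

Δλ = -22.4″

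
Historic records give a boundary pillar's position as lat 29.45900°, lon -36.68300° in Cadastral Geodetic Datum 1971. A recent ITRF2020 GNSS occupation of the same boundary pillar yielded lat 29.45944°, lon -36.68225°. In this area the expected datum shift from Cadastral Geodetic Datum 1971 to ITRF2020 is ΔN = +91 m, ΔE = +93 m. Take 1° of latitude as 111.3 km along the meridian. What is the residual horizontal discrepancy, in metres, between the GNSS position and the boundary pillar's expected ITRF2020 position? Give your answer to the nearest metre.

47 m

Observed coordinate differences: Δφ = +0.00044°, Δλ = +0.00075°.
Converting to metres (1° lat = 111300 m, cos φ = 0.870708): observed ΔN = 49.0 m, observed ΔE = 72.7 m.
Subtracting the expected shift leaves a residual of 49.0 − (91) = -42.0 m north and 72.7 − (93) = -20.3 m east.
Residual distance = √((-42.0)² + (-20.3)²) = 46.7 m.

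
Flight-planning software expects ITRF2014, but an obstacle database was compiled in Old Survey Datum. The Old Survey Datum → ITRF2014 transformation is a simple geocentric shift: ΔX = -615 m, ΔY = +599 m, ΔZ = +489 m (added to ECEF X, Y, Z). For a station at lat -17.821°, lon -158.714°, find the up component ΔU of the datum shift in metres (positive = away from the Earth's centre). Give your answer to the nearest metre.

At φ = -17.821°, λ = -158.714°: sin φ = -0.306044, cos φ = 0.952017, sin λ = -0.363024, cos λ = -0.931780.
ΔU = cos φ cos λ·ΔX + cos φ sin λ·ΔY + sin φ·ΔZ = (0.952017)(-0.931780)(-615) + (0.952017)(-0.363024)(599) + (-0.306044)(489) = 188.88 m.

ΔU = 189 m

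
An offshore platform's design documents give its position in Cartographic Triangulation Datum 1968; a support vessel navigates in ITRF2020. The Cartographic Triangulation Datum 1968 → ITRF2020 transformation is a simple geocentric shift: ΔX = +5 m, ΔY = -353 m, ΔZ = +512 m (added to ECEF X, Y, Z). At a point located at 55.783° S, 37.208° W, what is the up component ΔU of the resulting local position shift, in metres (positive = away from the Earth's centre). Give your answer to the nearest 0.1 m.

At φ = -55.783°, λ = -37.208°: sin φ = -0.826914, cos φ = 0.562329, sin λ = -0.604710, cos λ = 0.796445.
ΔU = cos φ cos λ·ΔX + cos φ sin λ·ΔY + sin φ·ΔZ = (0.562329)(0.796445)(5) + (0.562329)(-0.604710)(-353) + (-0.826914)(512) = -301.10 m.

ΔU = -301.1 m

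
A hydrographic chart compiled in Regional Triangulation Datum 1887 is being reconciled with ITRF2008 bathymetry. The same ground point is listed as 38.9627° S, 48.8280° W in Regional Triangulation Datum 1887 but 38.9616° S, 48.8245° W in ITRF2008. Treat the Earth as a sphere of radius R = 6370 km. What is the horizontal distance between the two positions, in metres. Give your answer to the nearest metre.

Δφ = -38.9616° − -38.9627° = +0.0011°; Δλ = -48.8245° − -48.8280° = +0.0035°.
1° along a meridian = πR/180 = 111177 m.
ΔN = Δφ × 111177 = 122.3 m; ΔE = Δλ × 111177 × cos(-38.9627°) = +0.0035 × 111177 × 0.777555 = 302.6 m.
Distance = √(ΔE² + ΔN²) = √(302.6² + 122.3²) = 326.3 m.

326 m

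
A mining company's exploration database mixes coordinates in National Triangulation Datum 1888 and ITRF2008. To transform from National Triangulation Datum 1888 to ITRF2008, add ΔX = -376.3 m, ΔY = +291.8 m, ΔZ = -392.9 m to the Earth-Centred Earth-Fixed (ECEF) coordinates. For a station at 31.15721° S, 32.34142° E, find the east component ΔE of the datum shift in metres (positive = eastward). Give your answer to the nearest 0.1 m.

ΔE = 447.8 m

The local east axis at (φ, λ) is (−sin λ, cos λ, 0), so ΔE = −sin(32.34142°)·(-376.3) + cos(32.34142°)·291.8 = 447.84 m.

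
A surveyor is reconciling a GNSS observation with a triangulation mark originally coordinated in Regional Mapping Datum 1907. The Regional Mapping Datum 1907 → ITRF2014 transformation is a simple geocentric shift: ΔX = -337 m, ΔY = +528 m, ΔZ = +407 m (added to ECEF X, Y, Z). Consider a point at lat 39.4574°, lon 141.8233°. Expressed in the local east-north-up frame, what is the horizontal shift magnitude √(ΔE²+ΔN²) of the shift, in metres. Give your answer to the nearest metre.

The local east axis at (φ, λ) is (−sin λ, cos λ, 0), so ΔE = −sin(141.8233°)·(-337) + cos(141.8233°)·528 = -206.77 m.
The local north axis is (−sin φ cos λ, −sin φ sin λ, cos φ), giving ΔN = -168.357 − 207.397 + 314.244 = -61.51 m.
Horizontal magnitude = √(ΔE² + ΔN²) = √((-206.77)² + (-61.51)²) = 215.72 m.

216 m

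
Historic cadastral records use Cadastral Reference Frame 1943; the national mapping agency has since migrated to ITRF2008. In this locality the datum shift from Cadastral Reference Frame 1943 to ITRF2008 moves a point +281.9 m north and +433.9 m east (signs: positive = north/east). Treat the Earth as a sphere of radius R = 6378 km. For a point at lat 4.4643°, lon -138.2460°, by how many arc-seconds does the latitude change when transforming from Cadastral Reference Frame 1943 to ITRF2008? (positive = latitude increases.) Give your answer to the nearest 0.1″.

On a sphere of radius R, 1 rad of latitude = R, so Δφ = ΔN / R = 281.9 / 6378000 = 4.4199e-05 rad = 9.117″.

Δφ = 9.1″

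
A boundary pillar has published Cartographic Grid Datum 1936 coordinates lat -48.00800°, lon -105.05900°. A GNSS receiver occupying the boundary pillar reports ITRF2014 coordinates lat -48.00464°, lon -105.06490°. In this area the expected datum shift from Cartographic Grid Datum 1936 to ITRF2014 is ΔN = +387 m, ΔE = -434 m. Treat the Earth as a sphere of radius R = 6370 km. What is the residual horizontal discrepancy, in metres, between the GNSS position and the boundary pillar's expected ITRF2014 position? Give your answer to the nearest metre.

14 m

Observed coordinate differences: Δφ = +0.00336°, Δλ = -0.00590°.
Converting to metres (1° lat = 111177 m, cos φ = 0.669027): observed ΔN = 373.6 m, observed ΔE = -438.8 m.
Subtracting the expected shift leaves a residual of 373.6 − (387) = -13.4 m north and -438.8 − (-434) = -4.8 m east.
Residual distance = √((-13.4)² + (-4.8)²) = 14.3 m.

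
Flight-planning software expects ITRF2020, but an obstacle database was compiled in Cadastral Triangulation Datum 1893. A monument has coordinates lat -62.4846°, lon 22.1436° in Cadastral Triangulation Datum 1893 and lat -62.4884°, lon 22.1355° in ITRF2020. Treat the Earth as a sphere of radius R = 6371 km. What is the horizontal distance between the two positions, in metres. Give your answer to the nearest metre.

593 m

Δφ = -62.4884° − -62.4846° = -0.0038°; Δλ = 22.1355° − 22.1436° = -0.0081°.
1° along a meridian = πR/180 = 111195 m.
ΔN = Δφ × 111195 = -422.5 m; ΔE = Δλ × 111195 × cos(-62.4846°) = -0.0081 × 111195 × 0.461987 = -416.1 m.
Distance = √(ΔE² + ΔN²) = √((-416.1)² + (-422.5)²) = 593.0 m.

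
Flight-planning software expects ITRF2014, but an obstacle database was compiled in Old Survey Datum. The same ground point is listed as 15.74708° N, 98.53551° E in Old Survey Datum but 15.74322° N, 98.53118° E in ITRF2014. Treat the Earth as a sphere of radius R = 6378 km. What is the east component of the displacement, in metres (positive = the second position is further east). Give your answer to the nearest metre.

ΔE = -464 m

Δφ = 15.74322° − 15.74708° = -0.00386°; Δλ = 98.53118° − 98.53551° = -0.00433°.
1° along a meridian = πR/180 = 111317 m.
ΔN = Δφ × 111317 = -429.7 m; ΔE = Δλ × 111317 × cos(15.74708°) = -0.00433 × 111317 × 0.962469 = -463.9 m.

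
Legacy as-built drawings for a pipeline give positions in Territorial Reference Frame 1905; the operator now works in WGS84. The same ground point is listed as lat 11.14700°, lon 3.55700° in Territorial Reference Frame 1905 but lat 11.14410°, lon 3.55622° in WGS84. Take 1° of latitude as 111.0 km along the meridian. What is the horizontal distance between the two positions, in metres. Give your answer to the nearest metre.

Δφ = 11.14410° − 11.14700° = -0.00290°; Δλ = 3.55622° − 3.55700° = -0.00078°.
ΔN = Δφ × 111000 = -321.9 m; ΔE = Δλ × 111000 × cos(11.14700°) = -0.00078 × 111000 × 0.981134 = -84.9 m.
Distance = √(ΔE² + ΔN²) = √((-84.9)² + (-321.9)²) = 332.9 m.

333 m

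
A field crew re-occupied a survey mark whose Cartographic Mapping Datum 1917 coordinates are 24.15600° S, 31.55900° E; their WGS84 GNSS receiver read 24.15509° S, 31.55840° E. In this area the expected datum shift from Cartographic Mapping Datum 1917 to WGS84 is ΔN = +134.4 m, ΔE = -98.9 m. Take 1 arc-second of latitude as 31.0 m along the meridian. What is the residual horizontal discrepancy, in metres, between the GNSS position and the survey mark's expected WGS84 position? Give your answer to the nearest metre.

Observed coordinate differences: Δφ = +0.00091°, Δλ = -0.00060°.
Converting to metres (1° lat = 111600 m, cos φ = 0.912435): observed ΔN = 101.6 m, observed ΔE = -61.1 m.
Subtracting the expected shift leaves a residual of 101.6 − (134.4) = -32.8 m north and -61.1 − (-98.9) = 37.8 m east.
Residual distance = √((-32.8)² + 37.8²) = 50.1 m.

50 m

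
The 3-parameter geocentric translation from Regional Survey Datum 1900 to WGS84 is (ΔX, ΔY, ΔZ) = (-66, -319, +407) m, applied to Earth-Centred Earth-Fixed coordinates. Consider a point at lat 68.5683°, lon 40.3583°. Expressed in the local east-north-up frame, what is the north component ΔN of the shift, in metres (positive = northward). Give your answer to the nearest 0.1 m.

ΔN = 387.8 m

The local north axis is (−sin φ cos λ, −sin φ sin λ, cos φ), giving ΔN = 46.815 + 192.290 + 148.714 = 387.82 m.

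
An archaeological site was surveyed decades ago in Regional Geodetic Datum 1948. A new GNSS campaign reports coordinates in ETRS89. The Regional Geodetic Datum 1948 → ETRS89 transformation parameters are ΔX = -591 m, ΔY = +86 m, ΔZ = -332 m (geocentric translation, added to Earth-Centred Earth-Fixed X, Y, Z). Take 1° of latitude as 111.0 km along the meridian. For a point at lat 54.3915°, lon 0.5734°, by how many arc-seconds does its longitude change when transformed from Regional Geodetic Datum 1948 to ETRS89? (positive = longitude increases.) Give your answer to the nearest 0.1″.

Δλ = 5.1″

sin φ = 0.813014, cos φ = 0.582244, sin λ = 0.010008, cos λ = 0.999950.
East component: ΔE = −sin λ·ΔX + cos λ·ΔY = −(0.010008)(-591) + (0.999950)(86) = 91.91 m.
1° of latitude spans 111000 m; at latitude φ, 1° of longitude spans that × cos φ = 64629.0 m, so Δλ = 91.91 / 64629.0 × 3600 = 5.120″.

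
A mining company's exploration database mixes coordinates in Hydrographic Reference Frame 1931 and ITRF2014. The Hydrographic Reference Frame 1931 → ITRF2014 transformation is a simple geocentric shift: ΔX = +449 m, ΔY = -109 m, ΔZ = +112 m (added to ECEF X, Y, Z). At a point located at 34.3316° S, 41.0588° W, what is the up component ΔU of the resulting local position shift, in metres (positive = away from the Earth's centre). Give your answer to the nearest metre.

The local up (radial) axis is (cos φ cos λ, cos φ sin λ, sin φ), giving ΔU = 279.580 + 59.122 − 63.166 = 275.54 m.

ΔU = 276 m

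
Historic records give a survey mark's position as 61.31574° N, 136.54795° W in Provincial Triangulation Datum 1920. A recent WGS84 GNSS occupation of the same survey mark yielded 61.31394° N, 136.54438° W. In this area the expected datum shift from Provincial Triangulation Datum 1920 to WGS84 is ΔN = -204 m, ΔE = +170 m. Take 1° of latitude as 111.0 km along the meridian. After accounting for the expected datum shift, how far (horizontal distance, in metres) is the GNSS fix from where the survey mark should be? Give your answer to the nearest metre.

Observed coordinate differences: Δφ = -0.00180°, Δλ = +0.00357°.
Converting to metres (1° lat = 111000 m, cos φ = 0.479983): observed ΔN = -199.8 m, observed ΔE = 190.2 m.
Subtracting the expected shift leaves a residual of -199.8 − (-204) = 4.2 m north and 190.2 − (170) = 20.2 m east.
Residual distance = √(4.2² + 20.2²) = 20.6 m.

21 m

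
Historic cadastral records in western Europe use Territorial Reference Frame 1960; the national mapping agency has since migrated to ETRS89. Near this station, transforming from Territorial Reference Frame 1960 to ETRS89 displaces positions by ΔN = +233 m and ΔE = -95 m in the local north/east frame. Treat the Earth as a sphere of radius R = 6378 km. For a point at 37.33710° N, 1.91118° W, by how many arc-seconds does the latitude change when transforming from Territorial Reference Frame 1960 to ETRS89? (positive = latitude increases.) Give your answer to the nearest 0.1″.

Δφ = 7.5″

On a sphere of radius R, 1 rad of latitude = R, so Δφ = ΔN / R = 233.0 / 6378000 = 3.6532e-05 rad = 7.535″.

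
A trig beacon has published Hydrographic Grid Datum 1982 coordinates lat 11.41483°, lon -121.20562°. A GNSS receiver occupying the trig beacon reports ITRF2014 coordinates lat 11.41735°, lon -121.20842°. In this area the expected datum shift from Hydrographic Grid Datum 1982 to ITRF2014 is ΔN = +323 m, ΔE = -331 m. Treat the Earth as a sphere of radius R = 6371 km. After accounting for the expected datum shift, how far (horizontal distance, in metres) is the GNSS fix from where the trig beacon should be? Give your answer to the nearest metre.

50 m

Observed coordinate differences: Δφ = +0.00252°, Δλ = -0.00280°.
Converting to metres (1° lat = 111195 m, cos φ = 0.980220): observed ΔN = 280.2 m, observed ΔE = -305.2 m.
Subtracting the expected shift leaves a residual of 280.2 − (323) = -42.8 m north and -305.2 − (-331) = 25.8 m east.
Residual distance = √((-42.8)² + 25.8²) = 50.0 m.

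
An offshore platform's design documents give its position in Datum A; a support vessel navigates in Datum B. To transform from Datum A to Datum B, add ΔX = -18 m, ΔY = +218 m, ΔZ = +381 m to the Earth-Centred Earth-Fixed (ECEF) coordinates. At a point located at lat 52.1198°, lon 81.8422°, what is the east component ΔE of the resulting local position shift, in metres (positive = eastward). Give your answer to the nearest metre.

ΔE = 49 m

The local east axis at (φ, λ) is (−sin λ, cos λ, 0), so ΔE = −sin(81.8422°)·(-18) + cos(81.8422°)·218 = 48.75 m.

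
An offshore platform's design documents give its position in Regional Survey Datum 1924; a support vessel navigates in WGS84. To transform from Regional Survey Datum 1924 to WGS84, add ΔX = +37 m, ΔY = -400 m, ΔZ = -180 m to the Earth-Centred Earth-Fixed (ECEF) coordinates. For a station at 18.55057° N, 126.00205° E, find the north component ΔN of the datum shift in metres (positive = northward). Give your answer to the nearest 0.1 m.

ΔN = -60.8 m

The local north axis is (−sin φ cos λ, −sin φ sin λ, cos φ), giving ΔN = 6.919 + 102.950 − 170.648 = -60.78 m.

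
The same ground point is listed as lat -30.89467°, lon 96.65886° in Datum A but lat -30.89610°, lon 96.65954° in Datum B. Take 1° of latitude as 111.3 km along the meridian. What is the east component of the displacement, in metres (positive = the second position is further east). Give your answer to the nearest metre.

ΔE = 65 m

Δφ = -30.89610° − -30.89467° = -0.00143°; Δλ = 96.65954° − 96.65886° = +0.00068°.
ΔN = Δφ × 111300 = -159.2 m; ΔE = Δλ × 111300 × cos(-30.89467°) = +0.00068 × 111300 × 0.858113 = 64.9 m.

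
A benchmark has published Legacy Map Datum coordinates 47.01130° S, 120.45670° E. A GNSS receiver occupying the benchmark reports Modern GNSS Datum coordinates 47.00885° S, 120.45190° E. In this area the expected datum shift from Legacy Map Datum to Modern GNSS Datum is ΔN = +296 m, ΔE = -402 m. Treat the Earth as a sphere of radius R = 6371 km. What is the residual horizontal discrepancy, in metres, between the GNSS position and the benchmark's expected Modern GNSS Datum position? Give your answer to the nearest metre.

45 m

Observed coordinate differences: Δφ = +0.00245°, Δλ = -0.00480°.
Converting to metres (1° lat = 111195 m, cos φ = 0.681854): observed ΔN = 272.4 m, observed ΔE = -363.9 m.
Subtracting the expected shift leaves a residual of 272.4 − (296) = -23.6 m north and -363.9 − (-402) = 38.1 m east.
Residual distance = √((-23.6)² + 38.1²) = 44.8 m.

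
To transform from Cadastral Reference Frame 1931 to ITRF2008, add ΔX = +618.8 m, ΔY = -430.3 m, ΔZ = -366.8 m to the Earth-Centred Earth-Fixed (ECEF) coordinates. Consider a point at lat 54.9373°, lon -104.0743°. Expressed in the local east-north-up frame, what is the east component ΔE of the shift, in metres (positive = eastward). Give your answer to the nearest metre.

ΔE = 705 m

At φ = 54.9373°, λ = -104.0743°: sin φ = 0.818524, cos φ = 0.574473, sin λ = -0.969981, cos λ = -0.243180.
ΔE = −sin λ·ΔX + cos λ·ΔY = −(-0.969981)·(618.8) + (-0.243180)·(-430.3) = 704.86 m.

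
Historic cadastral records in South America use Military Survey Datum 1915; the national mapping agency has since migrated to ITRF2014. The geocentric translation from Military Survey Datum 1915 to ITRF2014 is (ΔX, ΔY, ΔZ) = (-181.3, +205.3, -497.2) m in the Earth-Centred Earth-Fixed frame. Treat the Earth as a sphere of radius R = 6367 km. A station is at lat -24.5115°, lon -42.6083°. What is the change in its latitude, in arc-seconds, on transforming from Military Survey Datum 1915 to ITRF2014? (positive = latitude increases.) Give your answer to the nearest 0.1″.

sin φ = -0.414876, cos φ = 0.909878, sin λ = -0.676983, cos λ = 0.735999.
North component: ΔN = −sin φ cos λ·ΔX − sin φ sin λ·ΔY + cos φ·ΔZ = −(-0.414876)(0.735999)(-181.3) − (-0.414876)(-0.676983)(205.3) + (0.909878)(-497.2) = -565.41 m.
1° of latitude spans πR/180 = 111125 m, so Δφ = -565.41 / 111125 × 3600 = -18.317″.

Δφ = -18.3″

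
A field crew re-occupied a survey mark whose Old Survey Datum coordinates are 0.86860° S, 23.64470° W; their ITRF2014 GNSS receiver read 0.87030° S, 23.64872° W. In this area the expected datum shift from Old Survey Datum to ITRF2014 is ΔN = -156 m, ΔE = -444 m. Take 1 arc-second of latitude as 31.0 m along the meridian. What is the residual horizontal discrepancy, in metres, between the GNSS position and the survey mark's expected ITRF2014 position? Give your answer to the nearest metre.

Observed coordinate differences: Δφ = -0.00170°, Δλ = -0.00402°.
Converting to metres (1° lat = 111600 m, cos φ = 0.999885): observed ΔN = -189.7 m, observed ΔE = -448.6 m.
Subtracting the expected shift leaves a residual of -189.7 − (-156) = -33.7 m north and -448.6 − (-444) = -4.6 m east.
Residual distance = √((-33.7)² + (-4.6)²) = 34.0 m.

34 m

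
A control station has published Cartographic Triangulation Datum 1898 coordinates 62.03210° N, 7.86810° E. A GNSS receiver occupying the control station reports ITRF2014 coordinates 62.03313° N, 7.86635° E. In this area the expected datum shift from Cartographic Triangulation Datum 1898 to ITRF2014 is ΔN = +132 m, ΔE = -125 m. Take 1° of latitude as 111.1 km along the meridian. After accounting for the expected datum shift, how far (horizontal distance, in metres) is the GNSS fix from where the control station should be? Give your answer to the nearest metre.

38 m

Observed coordinate differences: Δφ = +0.00103°, Δλ = -0.00175°.
Converting to metres (1° lat = 111100 m, cos φ = 0.468977): observed ΔN = 114.4 m, observed ΔE = -91.2 m.
Subtracting the expected shift leaves a residual of 114.4 − (132) = -17.6 m north and -91.2 − (-125) = 33.8 m east.
Residual distance = √((-17.6)² + 33.8²) = 38.1 m.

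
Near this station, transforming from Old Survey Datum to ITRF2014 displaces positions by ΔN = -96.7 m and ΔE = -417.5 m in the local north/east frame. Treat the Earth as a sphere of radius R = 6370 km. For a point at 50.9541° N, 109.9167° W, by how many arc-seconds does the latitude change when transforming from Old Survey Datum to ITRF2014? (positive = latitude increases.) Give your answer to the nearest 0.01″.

Δφ = -3.13″

On a sphere of radius R, 1 rad of latitude = R, so Δφ = ΔN / R = -96.7 / 6370000 = -1.5181e-05 rad = -3.131″.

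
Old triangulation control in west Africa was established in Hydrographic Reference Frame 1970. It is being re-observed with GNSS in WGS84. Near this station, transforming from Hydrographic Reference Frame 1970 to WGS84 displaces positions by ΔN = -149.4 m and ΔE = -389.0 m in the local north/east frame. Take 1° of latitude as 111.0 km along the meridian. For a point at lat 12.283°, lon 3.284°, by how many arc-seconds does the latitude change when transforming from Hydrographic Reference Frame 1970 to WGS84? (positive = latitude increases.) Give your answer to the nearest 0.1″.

Δφ = -4.8″

1° of latitude = 111.0 km, so Δφ = -149.4 / 111000 = -0.0013459° = -4.845″.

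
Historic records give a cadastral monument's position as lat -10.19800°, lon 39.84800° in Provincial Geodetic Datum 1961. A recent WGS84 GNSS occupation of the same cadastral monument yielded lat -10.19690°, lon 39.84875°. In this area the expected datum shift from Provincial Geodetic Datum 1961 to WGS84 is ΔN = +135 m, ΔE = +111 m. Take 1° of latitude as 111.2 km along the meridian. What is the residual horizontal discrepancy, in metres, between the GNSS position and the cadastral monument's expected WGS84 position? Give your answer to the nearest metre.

32 m

Observed coordinate differences: Δφ = +0.00110°, Δλ = +0.00075°.
Converting to metres (1° lat = 111200 m, cos φ = 0.984202): observed ΔN = 122.3 m, observed ΔE = 82.1 m.
Subtracting the expected shift leaves a residual of 122.3 − (135) = -12.7 m north and 82.1 − (111) = -28.9 m east.
Residual distance = √((-12.7)² + (-28.9)²) = 31.6 m.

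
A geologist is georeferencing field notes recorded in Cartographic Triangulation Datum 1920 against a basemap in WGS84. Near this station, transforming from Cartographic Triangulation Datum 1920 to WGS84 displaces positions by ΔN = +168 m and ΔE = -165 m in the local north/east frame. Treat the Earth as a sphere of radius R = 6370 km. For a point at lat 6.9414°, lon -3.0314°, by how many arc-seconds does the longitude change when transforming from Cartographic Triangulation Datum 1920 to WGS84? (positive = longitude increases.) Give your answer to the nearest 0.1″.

Δλ = -5.4″

At latitude 6.9414°, cos φ = 0.992670.
One radian of longitude at latitude φ spans R cos φ, so Δλ = ΔE / (R cos φ) = -165.0 / (6370000 × 0.992670) = -2.6094e-05 rad = -5.382″.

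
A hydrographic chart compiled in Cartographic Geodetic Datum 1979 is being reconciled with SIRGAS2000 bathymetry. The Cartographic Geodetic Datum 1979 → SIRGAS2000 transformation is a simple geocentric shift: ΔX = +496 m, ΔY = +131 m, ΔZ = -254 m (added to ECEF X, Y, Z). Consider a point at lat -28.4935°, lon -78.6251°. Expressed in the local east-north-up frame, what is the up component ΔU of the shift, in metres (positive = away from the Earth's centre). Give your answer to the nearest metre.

ΔU = 94 m

The local up (radial) axis is (cos φ cos λ, cos φ sin λ, sin φ), giving ΔU = 85.976 − 112.871 + 121.173 = 94.28 m.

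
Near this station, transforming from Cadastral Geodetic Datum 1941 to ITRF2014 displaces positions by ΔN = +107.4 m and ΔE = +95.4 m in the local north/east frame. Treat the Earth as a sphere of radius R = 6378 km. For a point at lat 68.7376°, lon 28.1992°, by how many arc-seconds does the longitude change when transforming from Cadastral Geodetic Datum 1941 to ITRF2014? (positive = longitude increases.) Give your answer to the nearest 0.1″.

At latitude 68.7376°, cos φ = 0.362640.
One radian of longitude at latitude φ spans R cos φ, so Δλ = ΔE / (R cos φ) = 95.4 / (6378000 × 0.362640) = 4.1247e-05 rad = 8.508″.

Δλ = 8.5″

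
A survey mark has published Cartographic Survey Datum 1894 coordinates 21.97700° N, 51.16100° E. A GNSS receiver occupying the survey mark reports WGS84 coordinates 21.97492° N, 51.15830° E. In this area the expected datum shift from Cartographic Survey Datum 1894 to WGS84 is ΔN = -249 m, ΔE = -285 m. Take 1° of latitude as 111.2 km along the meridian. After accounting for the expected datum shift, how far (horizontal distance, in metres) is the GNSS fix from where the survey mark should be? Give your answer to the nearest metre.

Observed coordinate differences: Δφ = -0.00208°, Δλ = -0.00270°.
Converting to metres (1° lat = 111200 m, cos φ = 0.927334): observed ΔN = -231.3 m, observed ΔE = -278.4 m.
Subtracting the expected shift leaves a residual of -231.3 − (-249) = 17.7 m north and -278.4 − (-285) = 6.6 m east.
Residual distance = √(17.7² + 6.6²) = 18.9 m.

19 m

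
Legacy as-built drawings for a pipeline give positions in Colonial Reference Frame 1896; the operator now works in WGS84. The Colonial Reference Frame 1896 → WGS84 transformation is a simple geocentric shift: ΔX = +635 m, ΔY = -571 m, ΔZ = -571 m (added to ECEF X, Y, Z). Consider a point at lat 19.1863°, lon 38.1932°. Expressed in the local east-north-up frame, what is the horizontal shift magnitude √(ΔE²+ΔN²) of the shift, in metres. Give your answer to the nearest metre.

1026 m

At φ = 19.1863°, λ = 38.1932°: sin φ = 0.328641, cos φ = 0.944455, sin λ = 0.618315, cos λ = 0.785930.
ΔE = −sin λ·ΔX + cos λ·ΔY = −(0.618315)·(635) + (0.785930)·(-571) = -841.40 m.
ΔN = −sin φ cos λ·ΔX − sin φ sin λ·ΔY + cos φ·ΔZ = −(0.328641)(0.785930)(635) − (0.328641)(0.618315)(-571) + (0.944455)(-571) = -587.27 m.
Horizontal magnitude = √(ΔE² + ΔN²) = √((-841.40)² + (-587.27)²) = 1026.08 m.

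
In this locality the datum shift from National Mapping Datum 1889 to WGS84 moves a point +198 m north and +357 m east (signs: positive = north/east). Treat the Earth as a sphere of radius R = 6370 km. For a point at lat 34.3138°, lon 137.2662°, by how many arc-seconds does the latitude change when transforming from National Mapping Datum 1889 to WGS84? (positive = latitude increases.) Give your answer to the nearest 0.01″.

On a sphere of radius R, 1 rad of latitude = R, so Δφ = ΔN / R = 198.0 / 6370000 = 3.1083e-05 rad = 6.411″.

Δφ = 6.41″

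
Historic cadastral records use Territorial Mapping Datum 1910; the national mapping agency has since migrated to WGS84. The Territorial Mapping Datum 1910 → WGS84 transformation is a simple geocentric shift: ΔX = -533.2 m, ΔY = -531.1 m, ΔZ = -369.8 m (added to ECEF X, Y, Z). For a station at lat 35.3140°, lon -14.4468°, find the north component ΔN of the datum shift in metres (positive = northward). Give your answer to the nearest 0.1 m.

The local north axis is (−sin φ cos λ, −sin φ sin λ, cos φ), giving ΔN = 298.474 − 76.592 − 301.755 = -79.87 m.

ΔN = -79.9 m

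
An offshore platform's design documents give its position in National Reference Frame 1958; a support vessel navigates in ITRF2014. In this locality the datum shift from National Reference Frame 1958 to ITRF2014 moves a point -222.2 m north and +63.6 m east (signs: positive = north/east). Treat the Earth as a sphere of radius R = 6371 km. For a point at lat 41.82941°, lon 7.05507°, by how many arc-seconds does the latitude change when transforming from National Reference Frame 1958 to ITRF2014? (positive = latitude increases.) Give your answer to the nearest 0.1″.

Δφ = -7.2″

On a sphere of radius R, 1 rad of latitude = R, so Δφ = ΔN / R = -222.2 / 6371000 = -3.4877e-05 rad = -7.194″.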